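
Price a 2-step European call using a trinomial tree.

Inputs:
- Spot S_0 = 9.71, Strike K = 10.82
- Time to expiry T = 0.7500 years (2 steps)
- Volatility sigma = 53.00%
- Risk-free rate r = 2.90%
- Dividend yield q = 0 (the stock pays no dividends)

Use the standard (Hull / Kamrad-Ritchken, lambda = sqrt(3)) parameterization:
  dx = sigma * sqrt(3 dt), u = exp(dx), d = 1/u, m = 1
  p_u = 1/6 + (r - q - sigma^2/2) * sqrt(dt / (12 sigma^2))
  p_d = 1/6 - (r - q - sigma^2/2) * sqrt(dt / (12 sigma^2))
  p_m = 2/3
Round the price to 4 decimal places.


Answer: Price = V(0,0) = 1.3629

Derivation:
dt = T/N = 0.375000; dx = sigma*sqrt(3*dt) = 0.562150
u = exp(dx) = 1.754440; d = 1/u = 0.569982
p_u = 0.129494, p_m = 0.666667, p_d = 0.203840
Discount per step: exp(-r*dt) = 0.989184
Stock lattice S(k, j) with j the centered position index:
  k=0: S(0,+0) = 9.7100
  k=1: S(1,-1) = 5.5345; S(1,+0) = 9.7100; S(1,+1) = 17.0356
  k=2: S(2,-2) = 3.1546; S(2,-1) = 5.5345; S(2,+0) = 9.7100; S(2,+1) = 17.0356; S(2,+2) = 29.8880
Terminal payoffs V(N, j) = max(S_T - K, 0):
  V(2,-2) = 0.000000; V(2,-1) = 0.000000; V(2,+0) = 0.000000; V(2,+1) = 6.215615; V(2,+2) = 19.067970
Backward induction: V(k, j) = exp(-r*dt) * [p_u * V(k+1, j+1) + p_m * V(k+1, j) + p_d * V(k+1, j-1)]
  V(1,-1) = exp(-r*dt) * [p_u*0.000000 + p_m*0.000000 + p_d*0.000000] = 0.000000
  V(1,+0) = exp(-r*dt) * [p_u*6.215615 + p_m*0.000000 + p_d*0.000000] = 0.796176
  V(1,+1) = exp(-r*dt) * [p_u*19.067970 + p_m*6.215615 + p_d*0.000000] = 6.541396
  V(0,+0) = exp(-r*dt) * [p_u*6.541396 + p_m*0.796176 + p_d*0.000000] = 1.362950


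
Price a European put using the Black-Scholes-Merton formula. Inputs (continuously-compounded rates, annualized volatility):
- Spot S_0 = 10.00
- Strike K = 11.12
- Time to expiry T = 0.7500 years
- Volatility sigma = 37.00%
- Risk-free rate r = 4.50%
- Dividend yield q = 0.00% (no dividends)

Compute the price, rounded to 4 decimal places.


Answer: Price = 1.7294

Derivation:
d1 = (ln(S/K) + (r - q + 0.5*sigma^2) * T) / (sigma * sqrt(T)) = -0.06576393
d2 = d1 - sigma * sqrt(T) = -0.38619333
exp(-rT) = 0.96681318; exp(-qT) = 1.00000000
P = K * exp(-rT) * N(-d2) - S_0 * exp(-qT) * N(-d1)
N(-d1) = 0.52621711; N(-d2) = 0.65032325
P = 11.1200 * 0.96681318 * 0.65032325 - 10.0000 * 1.00000000 * 0.52621711 = 1.7294


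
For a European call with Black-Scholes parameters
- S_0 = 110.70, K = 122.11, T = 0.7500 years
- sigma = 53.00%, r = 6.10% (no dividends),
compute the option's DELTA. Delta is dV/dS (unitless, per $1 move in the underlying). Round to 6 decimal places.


d1 = 0.1154462231; d2 = -0.3435472409
phi(d1) = 0.3962926013; exp(-qT) = 1.0000000000; exp(-rT) = 0.9552807525
N(d1) = 0.5459542785
Delta = exp(-qT) * N(d1) = 1.0000000000 * 0.5459542785 = 0.545954

Answer: Delta = 0.545954


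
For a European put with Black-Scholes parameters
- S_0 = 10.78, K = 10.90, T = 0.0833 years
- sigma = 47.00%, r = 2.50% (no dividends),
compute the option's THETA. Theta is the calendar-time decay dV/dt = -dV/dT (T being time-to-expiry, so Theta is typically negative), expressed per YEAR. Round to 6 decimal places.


d1 = 0.0015684554; d2 = -0.1340817197
phi(d1) = 0.3989417897; exp(-qT) = 1.0000000000; exp(-rT) = 0.9979196669
Theta = -S*exp(-qT)*phi(d1)*sigma/(2*sqrt(T)) + r*K*exp(-rT)*N(-d2) - q*S*exp(-qT)*N(-d1)
N(-d1) = 0.4993742771; N(-d2) = 0.5533310227; sqrt(T) = 0.2886173938
Term 1 = -10.7800 * 1.0000000000 * 0.3989417897 * 0.4700 / (2 * 0.2886173938) = -3.5016574107
Term 2 = 0.0250 * 10.9000 * 0.9979196669 * 0.5533310227 = 0.1504690254
Term 3 = 0 (no dividend yield, q = 0)
Theta = -3.5016574107 + (0.1504690254) + (0.0000000000) = -3.351188

Answer: Theta = -3.351188


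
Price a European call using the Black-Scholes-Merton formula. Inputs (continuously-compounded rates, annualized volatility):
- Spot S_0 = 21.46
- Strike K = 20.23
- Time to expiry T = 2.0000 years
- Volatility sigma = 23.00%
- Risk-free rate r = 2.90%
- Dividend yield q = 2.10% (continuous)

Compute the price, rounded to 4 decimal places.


d1 = (ln(S/K) + (r - q + 0.5*sigma^2) * T) / (sigma * sqrt(T)) = 0.39328691
d2 = d1 - sigma * sqrt(T) = 0.06801779
exp(-rT) = 0.94364995; exp(-qT) = 0.95886978
C = S_0 * exp(-qT) * N(d1) - K * exp(-rT) * N(d2)
N(d1) = 0.65294621; N(d2) = 0.52711426
C = 21.4600 * 0.95886978 * 0.65294621 - 20.2300 * 0.94364995 * 0.52711426 = 3.3733

Answer: Price = 3.3733


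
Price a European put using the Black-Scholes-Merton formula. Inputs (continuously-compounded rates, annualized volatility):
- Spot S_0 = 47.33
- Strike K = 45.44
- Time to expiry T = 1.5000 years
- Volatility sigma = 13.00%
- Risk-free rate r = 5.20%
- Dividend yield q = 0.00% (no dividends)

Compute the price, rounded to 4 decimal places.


Answer: Price = 0.9364

Derivation:
d1 = (ln(S/K) + (r - q + 0.5*sigma^2) * T) / (sigma * sqrt(T)) = 0.82545650
d2 = d1 - sigma * sqrt(T) = 0.66623966
exp(-rT) = 0.92496443; exp(-qT) = 1.00000000
P = K * exp(-rT) * N(-d2) - S_0 * exp(-qT) * N(-d1)
N(-d1) = 0.20455624; N(-d2) = 0.25262896
P = 45.4400 * 0.92496443 * 0.25262896 - 47.3300 * 1.00000000 * 0.20455624 = 0.9364


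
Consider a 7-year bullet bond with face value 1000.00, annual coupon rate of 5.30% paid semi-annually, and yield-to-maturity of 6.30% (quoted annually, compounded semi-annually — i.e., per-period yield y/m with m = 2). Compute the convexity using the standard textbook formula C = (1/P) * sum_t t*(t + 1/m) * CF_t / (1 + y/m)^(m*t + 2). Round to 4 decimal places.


Coupon per period c = face * coupon_rate / m = 26.500000
Periods per year m = 2; per-period yield y/m = 0.031500
Number of cashflows N = 14
Cashflows (t years, CF_t, discount factor 1/(1+y/m)^(m*t), PV):
  t = 0.5000: CF_t = 26.500000, DF = 0.969462, PV = 25.690742
  t = 1.0000: CF_t = 26.500000, DF = 0.939856, PV = 24.906196
  t = 1.5000: CF_t = 26.500000, DF = 0.911155, PV = 24.145610
  t = 2.0000: CF_t = 26.500000, DF = 0.883330, PV = 23.408250
  t = 2.5000: CF_t = 26.500000, DF = 0.856355, PV = 22.693408
  t = 3.0000: CF_t = 26.500000, DF = 0.830204, PV = 22.000395
  t = 3.5000: CF_t = 26.500000, DF = 0.804851, PV = 21.328546
  t = 4.0000: CF_t = 26.500000, DF = 0.780272, PV = 20.677214
  t = 4.5000: CF_t = 26.500000, DF = 0.756444, PV = 20.045772
  t = 5.0000: CF_t = 26.500000, DF = 0.733344, PV = 19.433613
  t = 5.5000: CF_t = 26.500000, DF = 0.710949, PV = 18.840148
  t = 6.0000: CF_t = 26.500000, DF = 0.689238, PV = 18.264807
  t = 6.5000: CF_t = 26.500000, DF = 0.668190, PV = 17.707035
  t = 7.0000: CF_t = 1026.500000, DF = 0.647785, PV = 664.951089
Price P = sum_t PV_t = 944.092824
Convexity numerator sum_t t*(t + 1/m) * CF_t / (1+y/m)^(m*t + 2):
  t = 0.5000: term = 12.072805
  t = 1.0000: term = 35.112375
  t = 1.5000: term = 68.080223
  t = 2.0000: term = 110.001975
  t = 2.5000: term = 159.964094
  t = 3.0000: term = 217.110743
  t = 3.5000: term = 280.640806
  t = 4.0000: term = 349.805035
  t = 4.5000: term = 423.903338
  t = 5.0000: term = 502.282191
  t = 5.5000: term = 584.332166
  t = 6.0000: term = 669.485582
  t = 6.5000: term = 757.214263
  t = 7.0000: term = 32810.325596
Convexity = (1/P) * sum = 36980.331193 / 944.092824 = 39.170228

Answer: Convexity = 39.1702


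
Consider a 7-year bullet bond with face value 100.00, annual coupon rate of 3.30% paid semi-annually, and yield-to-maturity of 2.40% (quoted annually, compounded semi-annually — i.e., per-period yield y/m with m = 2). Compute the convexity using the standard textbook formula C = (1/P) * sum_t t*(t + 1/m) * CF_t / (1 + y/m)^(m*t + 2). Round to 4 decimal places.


Coupon per period c = face * coupon_rate / m = 1.650000
Periods per year m = 2; per-period yield y/m = 0.012000
Number of cashflows N = 14
Cashflows (t years, CF_t, discount factor 1/(1+y/m)^(m*t), PV):
  t = 0.5000: CF_t = 1.650000, DF = 0.988142, PV = 1.630435
  t = 1.0000: CF_t = 1.650000, DF = 0.976425, PV = 1.611102
  t = 1.5000: CF_t = 1.650000, DF = 0.964847, PV = 1.591998
  t = 2.0000: CF_t = 1.650000, DF = 0.953406, PV = 1.573120
  t = 2.5000: CF_t = 1.650000, DF = 0.942101, PV = 1.554467
  t = 3.0000: CF_t = 1.650000, DF = 0.930930, PV = 1.536034
  t = 3.5000: CF_t = 1.650000, DF = 0.919891, PV = 1.517820
  t = 4.0000: CF_t = 1.650000, DF = 0.908983, PV = 1.499822
  t = 4.5000: CF_t = 1.650000, DF = 0.898205, PV = 1.482038
  t = 5.0000: CF_t = 1.650000, DF = 0.887554, PV = 1.464464
  t = 5.5000: CF_t = 1.650000, DF = 0.877030, PV = 1.447099
  t = 6.0000: CF_t = 1.650000, DF = 0.866630, PV = 1.429940
  t = 6.5000: CF_t = 1.650000, DF = 0.856354, PV = 1.412984
  t = 7.0000: CF_t = 101.650000, DF = 0.846200, PV = 86.016191
Price P = sum_t PV_t = 105.767514
Convexity numerator sum_t t*(t + 1/m) * CF_t / (1+y/m)^(m*t + 2):
  t = 0.5000: term = 0.795999
  t = 1.0000: term = 2.359680
  t = 1.5000: term = 4.663400
  t = 2.0000: term = 7.680171
  t = 2.5000: term = 11.383652
  t = 3.0000: term = 15.748136
  t = 3.5000: term = 20.748532
  t = 4.0000: term = 26.360359
  t = 4.5000: term = 32.559732
  t = 5.0000: term = 39.323348
  t = 5.5000: term = 46.628476
  t = 6.0000: term = 54.452945
  t = 6.5000: term = 62.775135
  t = 7.0000: term = 4409.389731
Convexity = (1/P) * sum = 4734.869295 / 105.767514 = 44.766763

Answer: Convexity = 44.7668


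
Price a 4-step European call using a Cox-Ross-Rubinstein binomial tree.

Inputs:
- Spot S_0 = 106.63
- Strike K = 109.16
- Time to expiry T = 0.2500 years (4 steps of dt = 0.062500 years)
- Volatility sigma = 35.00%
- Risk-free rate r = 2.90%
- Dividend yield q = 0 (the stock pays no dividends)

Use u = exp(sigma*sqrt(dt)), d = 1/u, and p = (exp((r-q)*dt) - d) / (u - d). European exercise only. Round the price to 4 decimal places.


Answer: Price = V(0,0) = 6.6125

Derivation:
dt = T/N = 0.062500
u = exp(sigma*sqrt(dt)) = 1.091442; d = 1/u = 0.916219
p = (exp((r-q)*dt) - d) / (u - d) = 0.488492
Discount per step: exp(-r*dt) = 0.998189
Stock lattice S(k, i) with i counting down-moves:
  k=0: S(0,0) = 106.6300
  k=1: S(1,0) = 116.3805; S(1,1) = 97.6964
  k=2: S(2,0) = 127.0226; S(2,1) = 106.6300; S(2,2) = 89.5113
  k=3: S(3,0) = 138.6378; S(3,1) = 116.3805; S(3,2) = 97.6964; S(3,3) = 82.0119
  k=4: S(4,0) = 151.3152; S(4,1) = 127.0226; S(4,2) = 106.6300; S(4,3) = 89.5113; S(4,4) = 75.1409
Terminal payoffs V(N, i) = max(S_T - K, 0):
  V(4,0) = 42.155173; V(4,1) = 17.862584; V(4,2) = 0.000000; V(4,3) = 0.000000; V(4,4) = 0.000000
Backward induction: V(k, i) = exp(-r*dt) * [p * V(k+1, i) + (1-p) * V(k+1, i+1)].
  V(3,0) = exp(-r*dt) * [p*42.155173 + (1-p)*17.862584] = 29.675490
  V(3,1) = exp(-r*dt) * [p*17.862584 + (1-p)*0.000000] = 8.709933
  V(3,2) = exp(-r*dt) * [p*0.000000 + (1-p)*0.000000] = 0.000000
  V(3,3) = exp(-r*dt) * [p*0.000000 + (1-p)*0.000000] = 0.000000
  V(2,0) = exp(-r*dt) * [p*29.675490 + (1-p)*8.709933] = 18.917127
  V(2,1) = exp(-r*dt) * [p*8.709933 + (1-p)*0.000000] = 4.247030
  V(2,2) = exp(-r*dt) * [p*0.000000 + (1-p)*0.000000] = 0.000000
  V(1,0) = exp(-r*dt) * [p*18.917127 + (1-p)*4.247030] = 11.392591
  V(1,1) = exp(-r*dt) * [p*4.247030 + (1-p)*0.000000] = 2.070885
  V(0,0) = exp(-r*dt) * [p*11.392591 + (1-p)*2.070885] = 6.612470


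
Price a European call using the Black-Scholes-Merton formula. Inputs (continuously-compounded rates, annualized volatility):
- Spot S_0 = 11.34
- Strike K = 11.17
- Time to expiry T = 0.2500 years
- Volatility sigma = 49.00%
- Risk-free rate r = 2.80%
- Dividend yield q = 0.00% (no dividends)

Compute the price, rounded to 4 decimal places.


Answer: Price = 1.2219

Derivation:
d1 = (ln(S/K) + (r - q + 0.5*sigma^2) * T) / (sigma * sqrt(T)) = 0.21272320
d2 = d1 - sigma * sqrt(T) = -0.03227680
exp(-rT) = 0.99302444; exp(-qT) = 1.00000000
C = S_0 * exp(-qT) * N(d1) - K * exp(-rT) * N(d2)
N(d1) = 0.58422857; N(d2) = 0.48712566
C = 11.3400 * 1.00000000 * 0.58422857 - 11.1700 * 0.99302444 * 0.48712566 = 1.2219


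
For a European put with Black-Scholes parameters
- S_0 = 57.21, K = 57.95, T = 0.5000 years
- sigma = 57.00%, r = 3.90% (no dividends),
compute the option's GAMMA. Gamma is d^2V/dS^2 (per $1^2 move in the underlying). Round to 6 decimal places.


d1 = 0.2180199723; d2 = -0.1850308929
phi(d1) = 0.3895726588; exp(-qT) = 1.0000000000; exp(-rT) = 0.9806888952
Gamma = exp(-qT) * phi(d1) / (S * sigma * sqrt(T)) = 1.0000000000 * 0.3895726588 / (57.2100 * 0.5700 * 0.7071067812) = 0.016895

Answer: Gamma = 0.016895


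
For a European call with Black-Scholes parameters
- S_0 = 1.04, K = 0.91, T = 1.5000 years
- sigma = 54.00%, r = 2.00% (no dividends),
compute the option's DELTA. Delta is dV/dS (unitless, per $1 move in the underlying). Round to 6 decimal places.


Answer: Delta = 0.718350

Derivation:
d1 = 0.5779456022; d2 = -0.0834166283
phi(d1) = 0.3375812379; exp(-qT) = 1.0000000000; exp(-rT) = 0.9704455335
N(d1) = 0.7183495770
Delta = exp(-qT) * N(d1) = 1.0000000000 * 0.7183495770 = 0.718350


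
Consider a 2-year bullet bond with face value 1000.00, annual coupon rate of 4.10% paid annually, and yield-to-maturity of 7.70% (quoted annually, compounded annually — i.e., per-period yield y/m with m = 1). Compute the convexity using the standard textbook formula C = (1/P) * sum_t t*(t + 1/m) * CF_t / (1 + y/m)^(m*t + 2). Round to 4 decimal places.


Answer: Convexity = 5.0324

Derivation:
Coupon per period c = face * coupon_rate / m = 41.000000
Periods per year m = 1; per-period yield y/m = 0.077000
Number of cashflows N = 2
Cashflows (t years, CF_t, discount factor 1/(1+y/m)^(m*t), PV):
  t = 1.0000: CF_t = 41.000000, DF = 0.928505, PV = 38.068709
  t = 2.0000: CF_t = 1041.000000, DF = 0.862122, PV = 897.468724
Price P = sum_t PV_t = 935.537434
Convexity numerator sum_t t*(t + 1/m) * CF_t / (1+y/m)^(m*t + 2):
  t = 1.0000: term = 65.639723
  t = 2.0000: term = 4642.363754
Convexity = (1/P) * sum = 4708.003477 / 935.537434 = 5.032405


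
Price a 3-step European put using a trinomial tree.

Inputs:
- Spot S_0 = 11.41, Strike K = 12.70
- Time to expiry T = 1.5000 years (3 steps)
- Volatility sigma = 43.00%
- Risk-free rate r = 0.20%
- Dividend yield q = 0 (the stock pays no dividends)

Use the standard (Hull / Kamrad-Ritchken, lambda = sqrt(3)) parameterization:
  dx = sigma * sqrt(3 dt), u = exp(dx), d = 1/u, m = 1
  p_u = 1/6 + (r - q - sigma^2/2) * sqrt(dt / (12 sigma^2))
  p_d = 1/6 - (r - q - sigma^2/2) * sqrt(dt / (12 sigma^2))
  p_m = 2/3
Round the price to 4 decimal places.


Answer: Price = V(0,0) = 3.1314

Derivation:
dt = T/N = 0.500000; dx = sigma*sqrt(3*dt) = 0.526640
u = exp(dx) = 1.693234; d = 1/u = 0.590586
p_u = 0.123729, p_m = 0.666667, p_d = 0.209604
Discount per step: exp(-r*dt) = 0.999000
Stock lattice S(k, j) with j the centered position index:
  k=0: S(0,+0) = 11.4100
  k=1: S(1,-1) = 6.7386; S(1,+0) = 11.4100; S(1,+1) = 19.3198
  k=2: S(2,-2) = 3.9797; S(2,-1) = 6.7386; S(2,+0) = 11.4100; S(2,+1) = 19.3198; S(2,+2) = 32.7129
  k=3: S(3,-3) = 2.3504; S(3,-2) = 3.9797; S(3,-1) = 6.7386; S(3,+0) = 11.4100; S(3,+1) = 19.3198; S(3,+2) = 32.7129; S(3,+3) = 55.3907
Terminal payoffs V(N, j) = max(K - S_T, 0):
  V(3,-3) = 10.349638; V(3,-2) = 8.720288; V(3,-1) = 5.961416; V(3,+0) = 1.290000; V(3,+1) = 0.000000; V(3,+2) = 0.000000; V(3,+3) = 0.000000
Backward induction: V(k, j) = exp(-r*dt) * [p_u * V(k+1, j+1) + p_m * V(k+1, j) + p_d * V(k+1, j-1)]
  V(2,-2) = exp(-r*dt) * [p_u*5.961416 + p_m*8.720288 + p_d*10.349638] = 8.711736
  V(2,-1) = exp(-r*dt) * [p_u*1.290000 + p_m*5.961416 + p_d*8.720288] = 5.955736
  V(2,+0) = exp(-r*dt) * [p_u*0.000000 + p_m*1.290000 + p_d*5.961416] = 2.107428
  V(2,+1) = exp(-r*dt) * [p_u*0.000000 + p_m*0.000000 + p_d*1.290000] = 0.270119
  V(2,+2) = exp(-r*dt) * [p_u*0.000000 + p_m*0.000000 + p_d*0.000000] = 0.000000
  V(1,-1) = exp(-r*dt) * [p_u*2.107428 + p_m*5.955736 + p_d*8.711736] = 6.051201
  V(1,+0) = exp(-r*dt) * [p_u*0.270119 + p_m*2.107428 + p_d*5.955736] = 2.684034
  V(1,+1) = exp(-r*dt) * [p_u*0.000000 + p_m*0.270119 + p_d*2.107428] = 0.621183
  V(0,+0) = exp(-r*dt) * [p_u*0.621183 + p_m*2.684034 + p_d*6.051201] = 3.131437


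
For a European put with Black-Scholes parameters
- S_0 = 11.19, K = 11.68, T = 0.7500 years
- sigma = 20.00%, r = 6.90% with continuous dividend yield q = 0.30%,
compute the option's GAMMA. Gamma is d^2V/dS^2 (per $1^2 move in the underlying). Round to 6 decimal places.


d1 = 0.1249532914; d2 = -0.0482517894
phi(d1) = 0.3958399976; exp(-qT) = 0.9977525294; exp(-rT) = 0.9495662287
Gamma = exp(-qT) * phi(d1) / (S * sigma * sqrt(T)) = 0.9977525294 * 0.3958399976 / (11.1900 * 0.2000 * 0.8660254038) = 0.203775

Answer: Gamma = 0.203775


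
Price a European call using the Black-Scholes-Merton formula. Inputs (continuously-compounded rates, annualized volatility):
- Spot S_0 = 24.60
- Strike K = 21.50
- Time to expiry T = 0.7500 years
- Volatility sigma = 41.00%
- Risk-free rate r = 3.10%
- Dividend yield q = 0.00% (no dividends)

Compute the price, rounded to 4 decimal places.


d1 = (ln(S/K) + (r - q + 0.5*sigma^2) * T) / (sigma * sqrt(T)) = 0.62235827
d2 = d1 - sigma * sqrt(T) = 0.26728785
exp(-rT) = 0.97701820; exp(-qT) = 1.00000000
C = S_0 * exp(-qT) * N(d1) - K * exp(-rT) * N(d2)
N(d1) = 0.73314684; N(d2) = 0.60537623
C = 24.6000 * 1.00000000 * 0.73314684 - 21.5000 * 0.97701820 * 0.60537623 = 5.3189

Answer: Price = 5.3189


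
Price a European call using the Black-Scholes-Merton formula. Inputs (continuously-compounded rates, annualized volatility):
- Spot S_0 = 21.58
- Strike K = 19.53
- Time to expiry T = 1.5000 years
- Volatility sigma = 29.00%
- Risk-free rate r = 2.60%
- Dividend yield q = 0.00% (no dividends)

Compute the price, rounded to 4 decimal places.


Answer: Price = 4.4550

Derivation:
d1 = (ln(S/K) + (r - q + 0.5*sigma^2) * T) / (sigma * sqrt(T)) = 0.56842300
d2 = d1 - sigma * sqrt(T) = 0.21324699
exp(-rT) = 0.96175071; exp(-qT) = 1.00000000
C = S_0 * exp(-qT) * N(d1) - K * exp(-rT) * N(d2)
N(d1) = 0.71512611; N(d2) = 0.58443284
C = 21.5800 * 1.00000000 * 0.71512611 - 19.5300 * 0.96175071 * 0.58443284 = 4.4550


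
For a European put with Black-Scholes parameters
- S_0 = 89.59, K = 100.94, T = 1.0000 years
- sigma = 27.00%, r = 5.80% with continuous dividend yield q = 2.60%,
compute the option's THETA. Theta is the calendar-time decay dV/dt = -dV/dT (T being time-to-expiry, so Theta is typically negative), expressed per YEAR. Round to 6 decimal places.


d1 = -0.1882687937; d2 = -0.4582687937
phi(d1) = 0.3919342815; exp(-qT) = 0.9743350896; exp(-rT) = 0.9436499474
Theta = -S*exp(-qT)*phi(d1)*sigma/(2*sqrt(T)) + r*K*exp(-rT)*N(-d2) - q*S*exp(-qT)*N(-d1)
N(-d1) = 0.5746670265; N(-d2) = 0.6766203295; sqrt(T) = 1.0000000000
Term 1 = -89.5900 * 0.9743350896 * 0.3919342815 * 0.2700 / (2 * 1.0000000000) = -4.6186483787
Term 2 = 0.0580 * 100.9400 * 0.9436499474 * 0.6766203295 = 3.7380685065
Term 3 = -0.0260 * 89.5900 * 0.9743350896 * 0.5746670265 = -1.3042399736
Theta = -4.6186483787 + (3.7380685065) + (-1.3042399736) = -2.184820

Answer: Theta = -2.184820


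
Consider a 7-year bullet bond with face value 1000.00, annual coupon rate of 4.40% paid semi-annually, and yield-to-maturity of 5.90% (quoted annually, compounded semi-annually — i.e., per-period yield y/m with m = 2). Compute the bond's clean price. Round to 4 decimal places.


Answer: Price = 914.9900

Derivation:
Coupon per period c = face * coupon_rate / m = 22.000000
Periods per year m = 2; per-period yield y/m = 0.029500
Number of cashflows N = 14
Cashflows (t years, CF_t, discount factor 1/(1+y/m)^(m*t), PV):
  t = 0.5000: CF_t = 22.000000, DF = 0.971345, PV = 21.369597
  t = 1.0000: CF_t = 22.000000, DF = 0.943512, PV = 20.757258
  t = 1.5000: CF_t = 22.000000, DF = 0.916476, PV = 20.162465
  t = 2.0000: CF_t = 22.000000, DF = 0.890214, PV = 19.584716
  t = 2.5000: CF_t = 22.000000, DF = 0.864706, PV = 19.023522
  t = 3.0000: CF_t = 22.000000, DF = 0.839928, PV = 18.478409
  t = 3.5000: CF_t = 22.000000, DF = 0.815860, PV = 17.948916
  t = 4.0000: CF_t = 22.000000, DF = 0.792482, PV = 17.434595
  t = 4.5000: CF_t = 22.000000, DF = 0.769773, PV = 16.935013
  t = 5.0000: CF_t = 22.000000, DF = 0.747716, PV = 16.449745
  t = 5.5000: CF_t = 22.000000, DF = 0.726290, PV = 15.978383
  t = 6.0000: CF_t = 22.000000, DF = 0.705479, PV = 15.520527
  t = 6.5000: CF_t = 22.000000, DF = 0.685263, PV = 15.075791
  t = 7.0000: CF_t = 1022.000000, DF = 0.665627, PV = 680.271039
Price P = sum_t PV_t = 914.989976


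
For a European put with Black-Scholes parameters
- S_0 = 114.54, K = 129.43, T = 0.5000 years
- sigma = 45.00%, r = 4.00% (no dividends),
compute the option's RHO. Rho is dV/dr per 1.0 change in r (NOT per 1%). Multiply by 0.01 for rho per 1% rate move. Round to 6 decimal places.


Answer: Rho = -43.420572

Derivation:
d1 = -0.1621351458; d2 = -0.4803331974
phi(d1) = 0.3937329324; exp(-qT) = 1.0000000000; exp(-rT) = 0.9801986733
N(-d2) = 0.6845047565
Rho = -K*T*exp(-rT)*N(-d2) = -129.4300 * 0.5000 * 0.9801986733 * 0.6845047565 = -43.420572


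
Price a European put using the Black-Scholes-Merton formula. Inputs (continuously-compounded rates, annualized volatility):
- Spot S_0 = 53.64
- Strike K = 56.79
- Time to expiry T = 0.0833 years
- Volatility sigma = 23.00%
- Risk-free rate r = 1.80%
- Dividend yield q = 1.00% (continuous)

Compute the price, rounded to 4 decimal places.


d1 = (ln(S/K) + (r - q + 0.5*sigma^2) * T) / (sigma * sqrt(T)) = -0.81641876
d2 = d1 - sigma * sqrt(T) = -0.88280076
exp(-rT) = 0.99850172; exp(-qT) = 0.99916735
P = K * exp(-rT) * N(-d2) - S_0 * exp(-qT) * N(-d1)
N(-d1) = 0.79286966; N(-d2) = 0.81132803
P = 56.7900 * 0.99850172 * 0.81132803 - 53.6400 * 0.99916735 * 0.79286966 = 3.5122

Answer: Price = 3.5122


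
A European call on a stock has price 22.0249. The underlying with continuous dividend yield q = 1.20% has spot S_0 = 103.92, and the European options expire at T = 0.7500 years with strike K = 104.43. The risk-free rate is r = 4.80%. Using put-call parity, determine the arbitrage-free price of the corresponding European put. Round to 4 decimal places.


Answer: Put price = 19.7734

Derivation:
Put-call parity: C - P = S_0 * exp(-qT) - K * exp(-rT).
S_0 * exp(-qT) = 103.9200 * 0.99104038 = 102.98891616
K * exp(-rT) = 104.4300 * 0.96464029 = 100.73738585
P = C - S*exp(-qT) + K*exp(-rT)
P = 22.0249 - 102.98891616 + 100.73738585 = 19.7734


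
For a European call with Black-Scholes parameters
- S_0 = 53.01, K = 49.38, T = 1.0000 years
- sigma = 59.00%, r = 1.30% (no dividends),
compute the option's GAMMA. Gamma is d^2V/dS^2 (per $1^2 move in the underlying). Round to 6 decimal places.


Answer: Gamma = 0.011593

Derivation:
d1 = 0.4372628662; d2 = -0.1527371338
phi(d1) = 0.3625699201; exp(-qT) = 1.0000000000; exp(-rT) = 0.9870841350
Gamma = exp(-qT) * phi(d1) / (S * sigma * sqrt(T)) = 1.0000000000 * 0.3625699201 / (53.0100 * 0.5900 * 1.0000000000) = 0.011593


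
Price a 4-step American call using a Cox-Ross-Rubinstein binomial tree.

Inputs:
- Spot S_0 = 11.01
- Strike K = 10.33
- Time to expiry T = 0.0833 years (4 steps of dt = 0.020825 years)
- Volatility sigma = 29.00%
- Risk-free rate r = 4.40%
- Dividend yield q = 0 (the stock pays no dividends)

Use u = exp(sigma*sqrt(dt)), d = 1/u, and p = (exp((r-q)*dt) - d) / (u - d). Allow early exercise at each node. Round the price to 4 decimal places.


Answer: Price = V(0,0) = 0.8316

Derivation:
dt = T/N = 0.020825
u = exp(sigma*sqrt(dt)) = 1.042738; d = 1/u = 0.959014
p = (exp((r-q)*dt) - d) / (u - d) = 0.500489
Discount per step: exp(-r*dt) = 0.999084
Stock lattice S(k, i) with i counting down-moves:
  k=0: S(0,0) = 11.0100
  k=1: S(1,0) = 11.4805; S(1,1) = 10.5587
  k=2: S(2,0) = 11.9712; S(2,1) = 11.0100; S(2,2) = 10.1260
  k=3: S(3,0) = 12.4828; S(3,1) = 11.4805; S(3,2) = 10.5587; S(3,3) = 9.7110
  k=4: S(4,0) = 13.0163; S(4,1) = 11.9712; S(4,2) = 11.0100; S(4,3) = 10.1260; S(4,4) = 9.3129
Terminal payoffs V(N, i) = max(S_T - K, 0):
  V(4,0) = 2.686295; V(4,1) = 1.641191; V(4,2) = 0.680000; V(4,3) = 0.000000; V(4,4) = 0.000000
Backward induction: V(k, i) = exp(-r*dt) * [p * V(k+1, i) + (1-p) * V(k+1, i+1)]; then take max(V_cont, immediate exercise) for American.
  V(3,0) = exp(-r*dt) * [p*2.686295 + (1-p)*1.641191] = 2.162271; exercise = 2.152810; V(3,0) = max -> 2.162271
  V(3,1) = exp(-r*dt) * [p*1.641191 + (1-p)*0.680000] = 1.160002; exercise = 1.150541; V(3,1) = max -> 1.160002
  V(3,2) = exp(-r*dt) * [p*0.680000 + (1-p)*0.000000] = 0.340020; exercise = 0.228745; V(3,2) = max -> 0.340020
  V(3,3) = exp(-r*dt) * [p*0.000000 + (1-p)*0.000000] = 0.000000; exercise = 0.000000; V(3,3) = max -> 0.000000
  V(2,0) = exp(-r*dt) * [p*2.162271 + (1-p)*1.160002] = 1.660104; exercise = 1.641191; V(2,0) = max -> 1.660104
  V(2,1) = exp(-r*dt) * [p*1.160002 + (1-p)*0.340020] = 0.749724; exercise = 0.680000; V(2,1) = max -> 0.749724
  V(2,2) = exp(-r*dt) * [p*0.340020 + (1-p)*0.000000] = 0.170020; exercise = 0.000000; V(2,2) = max -> 0.170020
  V(1,0) = exp(-r*dt) * [p*1.660104 + (1-p)*0.749724] = 1.204255; exercise = 1.150541; V(1,0) = max -> 1.204255
  V(1,1) = exp(-r*dt) * [p*0.749724 + (1-p)*0.170020] = 0.459734; exercise = 0.228745; V(1,1) = max -> 0.459734
  V(0,0) = exp(-r*dt) * [p*1.204255 + (1-p)*0.459734] = 0.831596; exercise = 0.680000; V(0,0) = max -> 0.831596


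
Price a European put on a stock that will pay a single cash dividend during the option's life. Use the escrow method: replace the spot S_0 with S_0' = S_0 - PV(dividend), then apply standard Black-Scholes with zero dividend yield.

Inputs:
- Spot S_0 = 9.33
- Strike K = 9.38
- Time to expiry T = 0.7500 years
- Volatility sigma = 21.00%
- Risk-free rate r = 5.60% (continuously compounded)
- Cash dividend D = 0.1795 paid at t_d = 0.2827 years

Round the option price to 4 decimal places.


Answer: Price = 0.5809

Derivation:
PV(D) = D * exp(-r * t_d) = 0.1795 * 0.98429345 = 0.17668068
S_0' = S_0 - PV(D) = 9.3300 - 0.17668068 = 9.15331932
d1 = (ln(S_0'/K) + (r + sigma^2/2)*T) / (sigma*sqrt(T)) = 0.18736016
d2 = d1 - sigma*sqrt(T) = 0.00549483
exp(-rT) = 0.95886978
N(-d1) = 0.42568913; N(-d2) = 0.49780789
P = K * exp(-rT) * N(-d2) - S_0' * N(-d1) = 9.3800 * 0.95886978 * 0.49780789 - 9.15331932 * 0.42568913 = 0.5809


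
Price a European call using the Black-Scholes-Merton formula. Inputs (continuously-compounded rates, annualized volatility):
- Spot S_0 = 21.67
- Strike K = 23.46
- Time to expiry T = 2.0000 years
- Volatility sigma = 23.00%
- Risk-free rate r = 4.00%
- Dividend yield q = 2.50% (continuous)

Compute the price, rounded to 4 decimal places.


Answer: Price = 2.2400

Derivation:
d1 = (ln(S/K) + (r - q + 0.5*sigma^2) * T) / (sigma * sqrt(T)) = 0.01085862
d2 = d1 - sigma * sqrt(T) = -0.31441050
exp(-rT) = 0.92311635; exp(-qT) = 0.95122942
C = S_0 * exp(-qT) * N(d1) - K * exp(-rT) * N(d2)
N(d1) = 0.50433188; N(d2) = 0.37660464
C = 21.6700 * 0.95122942 * 0.50433188 - 23.4600 * 0.92311635 * 0.37660464 = 2.2400


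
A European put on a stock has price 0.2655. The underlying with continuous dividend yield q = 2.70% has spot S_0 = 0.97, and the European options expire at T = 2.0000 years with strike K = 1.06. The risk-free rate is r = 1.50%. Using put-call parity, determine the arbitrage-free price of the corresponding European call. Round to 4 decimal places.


Answer: Call price = 0.1558

Derivation:
Put-call parity: C - P = S_0 * exp(-qT) - K * exp(-rT).
S_0 * exp(-qT) = 0.9700 * 0.94743211 = 0.91900914
K * exp(-rT) = 1.0600 * 0.97044553 = 1.02867227
C = P + S*exp(-qT) - K*exp(-rT)
C = 0.2655 + 0.91900914 - 1.02867227 = 0.1558


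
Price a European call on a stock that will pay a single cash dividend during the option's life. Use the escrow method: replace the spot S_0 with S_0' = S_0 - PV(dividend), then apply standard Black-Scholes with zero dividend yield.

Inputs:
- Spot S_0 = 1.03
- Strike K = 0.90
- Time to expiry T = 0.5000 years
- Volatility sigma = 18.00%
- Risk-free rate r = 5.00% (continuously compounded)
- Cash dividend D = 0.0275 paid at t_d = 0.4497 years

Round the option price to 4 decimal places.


PV(D) = D * exp(-r * t_d) = 0.0275 * 0.97776590 = 0.02688856
S_0' = S_0 - PV(D) = 1.0300 - 0.02688856 = 1.00311144
d1 = (ln(S_0'/K) + (r + sigma^2/2)*T) / (sigma*sqrt(T)) = 1.11225636
d2 = d1 - sigma*sqrt(T) = 0.98497714
exp(-rT) = 0.97530991
N(d1) = 0.86698603; N(d2) = 0.83768235
C = S_0' * N(d1) - K * exp(-rT) * N(d2) = 1.00311144 * 0.86698603 - 0.9000 * 0.97530991 * 0.83768235 = 0.1344

Answer: Price = 0.1344


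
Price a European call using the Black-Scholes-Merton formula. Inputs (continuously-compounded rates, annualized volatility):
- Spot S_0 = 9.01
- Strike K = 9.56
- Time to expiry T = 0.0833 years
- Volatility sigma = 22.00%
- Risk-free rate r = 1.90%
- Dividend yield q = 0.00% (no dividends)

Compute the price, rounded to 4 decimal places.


d1 = (ln(S/K) + (r - q + 0.5*sigma^2) * T) / (sigma * sqrt(T)) = -0.87650005
d2 = d1 - sigma * sqrt(T) = -0.93999588
exp(-rT) = 0.99841855; exp(-qT) = 1.00000000
C = S_0 * exp(-qT) * N(d1) - K * exp(-rT) * N(d2)
N(d1) = 0.19037912; N(d2) = 0.17360984
C = 9.0100 * 1.00000000 * 0.19037912 - 9.5600 * 0.99841855 * 0.17360984 = 0.0582

Answer: Price = 0.0582


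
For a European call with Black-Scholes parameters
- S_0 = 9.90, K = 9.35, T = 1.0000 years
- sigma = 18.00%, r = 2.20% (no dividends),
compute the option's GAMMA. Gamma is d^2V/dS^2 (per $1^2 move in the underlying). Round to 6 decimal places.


d1 = 0.5297689658; d2 = 0.3497689658
phi(d1) = 0.3467101635; exp(-qT) = 1.0000000000; exp(-rT) = 0.9782402351
Gamma = exp(-qT) * phi(d1) / (S * sigma * sqrt(T)) = 1.0000000000 * 0.3467101635 / (9.9000 * 0.1800 * 1.0000000000) = 0.194562

Answer: Gamma = 0.194562


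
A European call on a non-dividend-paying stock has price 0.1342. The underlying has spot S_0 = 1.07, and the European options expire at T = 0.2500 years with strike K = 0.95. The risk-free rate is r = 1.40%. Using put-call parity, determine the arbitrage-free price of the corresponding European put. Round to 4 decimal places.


Put-call parity: C - P = S_0 * exp(-qT) - K * exp(-rT).
S_0 * exp(-qT) = 1.0700 * 1.00000000 = 1.07000000
K * exp(-rT) = 0.9500 * 0.99650612 = 0.94668081
P = C - S*exp(-qT) + K*exp(-rT)
P = 0.1342 - 1.07000000 + 0.94668081 = 0.0109

Answer: Put price = 0.0109


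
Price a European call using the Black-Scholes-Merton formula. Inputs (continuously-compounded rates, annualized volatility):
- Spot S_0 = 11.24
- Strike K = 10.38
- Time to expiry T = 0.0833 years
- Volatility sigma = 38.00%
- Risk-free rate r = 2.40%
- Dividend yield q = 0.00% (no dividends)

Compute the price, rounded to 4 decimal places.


Answer: Price = 1.0374

Derivation:
d1 = (ln(S/K) + (r - q + 0.5*sigma^2) * T) / (sigma * sqrt(T)) = 0.79883053
d2 = d1 - sigma * sqrt(T) = 0.68915592
exp(-rT) = 0.99800280; exp(-qT) = 1.00000000
C = S_0 * exp(-qT) * N(d1) - K * exp(-rT) * N(d2)
N(d1) = 0.78780566; N(d2) = 0.75463742
C = 11.2400 * 1.00000000 * 0.78780566 - 10.3800 * 0.99800280 * 0.75463742 = 1.0374


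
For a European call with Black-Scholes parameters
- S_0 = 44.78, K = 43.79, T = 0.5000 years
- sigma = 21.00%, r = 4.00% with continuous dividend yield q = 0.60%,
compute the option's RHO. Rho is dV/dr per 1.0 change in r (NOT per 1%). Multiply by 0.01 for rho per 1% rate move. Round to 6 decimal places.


d1 = 0.3392841802; d2 = 0.1907917561
phi(d1) = 0.3766287176; exp(-qT) = 0.9970044955; exp(-rT) = 0.9801986733
N(d2) = 0.5756556262
Rho = K*T*exp(-rT)*N(d2) = 43.7900 * 0.5000 * 0.9801986733 * 0.5756556262 = 12.354404

Answer: Rho = 12.354404


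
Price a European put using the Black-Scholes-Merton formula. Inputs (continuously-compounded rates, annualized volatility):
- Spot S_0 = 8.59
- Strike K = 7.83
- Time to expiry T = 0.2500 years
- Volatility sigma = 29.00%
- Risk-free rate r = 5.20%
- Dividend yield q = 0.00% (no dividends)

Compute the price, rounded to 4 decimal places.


d1 = (ln(S/K) + (r - q + 0.5*sigma^2) * T) / (sigma * sqrt(T)) = 0.80102570
d2 = d1 - sigma * sqrt(T) = 0.65602570
exp(-rT) = 0.98708414; exp(-qT) = 1.00000000
P = K * exp(-rT) * N(-d2) - S_0 * exp(-qT) * N(-d1)
N(-d1) = 0.21155838; N(-d2) = 0.25590380
P = 7.8300 * 0.98708414 * 0.25590380 - 8.5900 * 1.00000000 * 0.21155838 = 0.1606

Answer: Price = 0.1606


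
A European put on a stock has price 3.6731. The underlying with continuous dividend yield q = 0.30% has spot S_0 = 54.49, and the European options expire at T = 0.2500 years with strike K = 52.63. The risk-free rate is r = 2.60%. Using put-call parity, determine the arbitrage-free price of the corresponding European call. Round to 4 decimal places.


Answer: Call price = 5.8332

Derivation:
Put-call parity: C - P = S_0 * exp(-qT) - K * exp(-rT).
S_0 * exp(-qT) = 54.4900 * 0.99925028 = 54.44914782
K * exp(-rT) = 52.6300 * 0.99352108 = 52.28901440
C = P + S*exp(-qT) - K*exp(-rT)
C = 3.6731 + 54.44914782 - 52.28901440 = 5.8332


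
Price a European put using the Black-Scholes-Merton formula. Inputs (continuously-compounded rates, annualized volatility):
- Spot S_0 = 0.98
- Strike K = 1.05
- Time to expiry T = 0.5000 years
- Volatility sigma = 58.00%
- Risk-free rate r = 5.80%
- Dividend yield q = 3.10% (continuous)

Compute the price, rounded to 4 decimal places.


Answer: Price = 0.1902

Derivation:
d1 = (ln(S/K) + (r - q + 0.5*sigma^2) * T) / (sigma * sqrt(T)) = 0.06975274
d2 = d1 - sigma * sqrt(T) = -0.34036919
exp(-rT) = 0.97141646; exp(-qT) = 0.98461951
P = K * exp(-rT) * N(-d2) - S_0 * exp(-qT) * N(-d1)
N(-d1) = 0.47219523; N(-d2) = 0.63321074
P = 1.0500 * 0.97141646 * 0.63321074 - 0.9800 * 0.98461951 * 0.47219523 = 0.1902


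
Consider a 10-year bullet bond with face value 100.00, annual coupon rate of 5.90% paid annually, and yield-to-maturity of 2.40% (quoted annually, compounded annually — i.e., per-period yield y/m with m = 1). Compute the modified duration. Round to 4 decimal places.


Coupon per period c = face * coupon_rate / m = 5.900000
Periods per year m = 1; per-period yield y/m = 0.024000
Number of cashflows N = 10
Cashflows (t years, CF_t, discount factor 1/(1+y/m)^(m*t), PV):
  t = 1.0000: CF_t = 5.900000, DF = 0.976562, PV = 5.761719
  t = 2.0000: CF_t = 5.900000, DF = 0.953674, PV = 5.626678
  t = 3.0000: CF_t = 5.900000, DF = 0.931323, PV = 5.494803
  t = 4.0000: CF_t = 5.900000, DF = 0.909495, PV = 5.366019
  t = 5.0000: CF_t = 5.900000, DF = 0.888178, PV = 5.240253
  t = 6.0000: CF_t = 5.900000, DF = 0.867362, PV = 5.117434
  t = 7.0000: CF_t = 5.900000, DF = 0.847033, PV = 4.997494
  t = 8.0000: CF_t = 5.900000, DF = 0.827181, PV = 4.880366
  t = 9.0000: CF_t = 5.900000, DF = 0.807794, PV = 4.765982
  t = 10.0000: CF_t = 105.900000, DF = 0.788861, PV = 83.540370
Price P = sum_t PV_t = 130.791118
First compute Macaulay numerator sum_t t * PV_t:
  t * PV_t at t = 1.0000: 5.761719
  t * PV_t at t = 2.0000: 11.253357
  t * PV_t at t = 3.0000: 16.484410
  t * PV_t at t = 4.0000: 21.464075
  t * PV_t at t = 5.0000: 26.201263
  t * PV_t at t = 6.0000: 30.704606
  t * PV_t at t = 7.0000: 34.982461
  t * PV_t at t = 8.0000: 39.042925
  t * PV_t at t = 9.0000: 42.893838
  t * PV_t at t = 10.0000: 835.403699
Macaulay duration D = 1064.192352 / 130.791118 = 8.136580
Modified duration = D / (1 + y/m) = 8.136580 / (1 + 0.024000) = 7.945879

Answer: Modified duration = 7.9459


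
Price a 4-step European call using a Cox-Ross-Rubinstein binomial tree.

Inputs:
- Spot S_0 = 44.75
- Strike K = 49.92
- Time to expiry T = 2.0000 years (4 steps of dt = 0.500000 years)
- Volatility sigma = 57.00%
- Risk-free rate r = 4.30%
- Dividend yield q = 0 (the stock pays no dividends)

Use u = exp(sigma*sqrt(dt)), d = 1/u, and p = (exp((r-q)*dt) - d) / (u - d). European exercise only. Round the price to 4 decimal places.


Answer: Price = V(0,0) = 13.5382

Derivation:
dt = T/N = 0.500000
u = exp(sigma*sqrt(dt)) = 1.496383; d = 1/u = 0.668278
p = (exp((r-q)*dt) - d) / (u - d) = 0.426824
Discount per step: exp(-r*dt) = 0.978729
Stock lattice S(k, i) with i counting down-moves:
  k=0: S(0,0) = 44.7500
  k=1: S(1,0) = 66.9631; S(1,1) = 29.9054
  k=2: S(2,0) = 100.2025; S(2,1) = 44.7500; S(2,2) = 19.9852
  k=3: S(3,0) = 149.9413; S(3,1) = 66.9631; S(3,2) = 29.9054; S(3,3) = 13.3556
  k=4: S(4,0) = 224.3696; S(4,1) = 100.2025; S(4,2) = 44.7500; S(4,3) = 19.9852; S(4,4) = 8.9253
Terminal payoffs V(N, i) = max(S_T - K, 0):
  V(4,0) = 174.449648; V(4,1) = 50.282504; V(4,2) = 0.000000; V(4,3) = 0.000000; V(4,4) = 0.000000
Backward induction: V(k, i) = exp(-r*dt) * [p * V(k+1, i) + (1-p) * V(k+1, i+1)].
  V(3,0) = exp(-r*dt) * [p*174.449648 + (1-p)*50.282504] = 101.083148
  V(3,1) = exp(-r*dt) * [p*50.282504 + (1-p)*0.000000] = 21.005255
  V(3,2) = exp(-r*dt) * [p*0.000000 + (1-p)*0.000000] = 0.000000
  V(3,3) = exp(-r*dt) * [p*0.000000 + (1-p)*0.000000] = 0.000000
  V(2,0) = exp(-r*dt) * [p*101.083148 + (1-p)*21.005255] = 54.010586
  V(2,1) = exp(-r*dt) * [p*21.005255 + (1-p)*0.000000] = 8.774836
  V(2,2) = exp(-r*dt) * [p*0.000000 + (1-p)*0.000000] = 0.000000
  V(1,0) = exp(-r*dt) * [p*54.010586 + (1-p)*8.774836] = 27.485190
  V(1,1) = exp(-r*dt) * [p*8.774836 + (1-p)*0.000000] = 3.665642
  V(0,0) = exp(-r*dt) * [p*27.485190 + (1-p)*3.665642] = 13.538164


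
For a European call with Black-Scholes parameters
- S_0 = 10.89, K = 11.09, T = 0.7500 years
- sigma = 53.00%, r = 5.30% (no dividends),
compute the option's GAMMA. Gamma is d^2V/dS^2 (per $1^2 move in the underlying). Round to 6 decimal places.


Answer: Gamma = 0.076821

Derivation:
d1 = 0.2764497657; d2 = -0.1825436983
phi(d1) = 0.3839853917; exp(-qT) = 1.0000000000; exp(-rT) = 0.9610296665
Gamma = exp(-qT) * phi(d1) / (S * sigma * sqrt(T)) = 1.0000000000 * 0.3839853917 / (10.8900 * 0.5300 * 0.8660254038) = 0.076821


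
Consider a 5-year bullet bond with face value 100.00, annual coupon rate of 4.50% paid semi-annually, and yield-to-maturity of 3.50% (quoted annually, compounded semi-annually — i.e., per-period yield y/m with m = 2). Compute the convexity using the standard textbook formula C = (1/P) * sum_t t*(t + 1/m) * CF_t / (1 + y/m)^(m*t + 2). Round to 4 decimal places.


Answer: Convexity = 23.3598

Derivation:
Coupon per period c = face * coupon_rate / m = 2.250000
Periods per year m = 2; per-period yield y/m = 0.017500
Number of cashflows N = 10
Cashflows (t years, CF_t, discount factor 1/(1+y/m)^(m*t), PV):
  t = 0.5000: CF_t = 2.250000, DF = 0.982801, PV = 2.211302
  t = 1.0000: CF_t = 2.250000, DF = 0.965898, PV = 2.173270
  t = 1.5000: CF_t = 2.250000, DF = 0.949285, PV = 2.135892
  t = 2.0000: CF_t = 2.250000, DF = 0.932959, PV = 2.099157
  t = 2.5000: CF_t = 2.250000, DF = 0.916913, PV = 2.063053
  t = 3.0000: CF_t = 2.250000, DF = 0.901143, PV = 2.027571
  t = 3.5000: CF_t = 2.250000, DF = 0.885644, PV = 1.992698
  t = 4.0000: CF_t = 2.250000, DF = 0.870412, PV = 1.958426
  t = 4.5000: CF_t = 2.250000, DF = 0.855441, PV = 1.924743
  t = 5.0000: CF_t = 102.250000, DF = 0.840729, PV = 85.964499
Price P = sum_t PV_t = 104.550611
Convexity numerator sum_t t*(t + 1/m) * CF_t / (1+y/m)^(m*t + 2):
  t = 0.5000: term = 1.067946
  t = 1.0000: term = 3.148735
  t = 1.5000: term = 6.189160
  t = 2.0000: term = 10.137854
  t = 2.5000: term = 14.945239
  t = 3.0000: term = 20.563473
  t = 3.5000: term = 26.946403
  t = 4.0000: term = 34.049508
  t = 4.5000: term = 41.829863
  t = 5.0000: term = 2283.405253
Convexity = (1/P) * sum = 2442.283432 / 104.550611 = 23.359820


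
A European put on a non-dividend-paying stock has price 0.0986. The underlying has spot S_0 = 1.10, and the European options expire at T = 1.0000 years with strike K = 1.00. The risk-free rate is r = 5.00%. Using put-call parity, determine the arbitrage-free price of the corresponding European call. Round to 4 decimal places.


Put-call parity: C - P = S_0 * exp(-qT) - K * exp(-rT).
S_0 * exp(-qT) = 1.1000 * 1.00000000 = 1.10000000
K * exp(-rT) = 1.0000 * 0.95122942 = 0.95122942
C = P + S*exp(-qT) - K*exp(-rT)
C = 0.0986 + 1.10000000 - 0.95122942 = 0.2474

Answer: Call price = 0.2474


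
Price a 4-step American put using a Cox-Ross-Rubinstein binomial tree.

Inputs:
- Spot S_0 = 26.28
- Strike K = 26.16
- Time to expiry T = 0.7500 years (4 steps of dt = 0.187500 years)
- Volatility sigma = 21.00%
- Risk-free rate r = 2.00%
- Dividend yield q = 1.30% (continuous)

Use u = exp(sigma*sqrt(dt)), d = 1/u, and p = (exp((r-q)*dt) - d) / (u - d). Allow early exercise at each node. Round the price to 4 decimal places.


Answer: Price = V(0,0) = 1.6768

Derivation:
dt = T/N = 0.187500
u = exp(sigma*sqrt(dt)) = 1.095195; d = 1/u = 0.913079
p = (exp((r-q)*dt) - d) / (u - d) = 0.484494
Discount per step: exp(-r*dt) = 0.996257
Stock lattice S(k, i) with i counting down-moves:
  k=0: S(0,0) = 26.2800
  k=1: S(1,0) = 28.7817; S(1,1) = 23.9957
  k=2: S(2,0) = 31.5216; S(2,1) = 26.2800; S(2,2) = 21.9100
  k=3: S(3,0) = 34.5223; S(3,1) = 28.7817; S(3,2) = 23.9957; S(3,3) = 20.0056
  k=4: S(4,0) = 37.8087; S(4,1) = 31.5216; S(4,2) = 26.2800; S(4,3) = 21.9100; S(4,4) = 18.2667
Terminal payoffs V(N, i) = max(K - S_T, 0):
  V(4,0) = 0.000000; V(4,1) = 0.000000; V(4,2) = 0.000000; V(4,3) = 4.250006; V(4,4) = 7.893340
Backward induction: V(k, i) = exp(-r*dt) * [p * V(k+1, i) + (1-p) * V(k+1, i+1)]; then take max(V_cont, immediate exercise) for American.
  V(3,0) = exp(-r*dt) * [p*0.000000 + (1-p)*0.000000] = 0.000000; exercise = 0.000000; V(3,0) = max -> 0.000000
  V(3,1) = exp(-r*dt) * [p*0.000000 + (1-p)*0.000000] = 0.000000; exercise = 0.000000; V(3,1) = max -> 0.000000
  V(3,2) = exp(-r*dt) * [p*0.000000 + (1-p)*4.250006] = 2.182703; exercise = 2.164279; V(3,2) = max -> 2.182703
  V(3,3) = exp(-r*dt) * [p*4.250006 + (1-p)*7.893340] = 6.105229; exercise = 6.154441; V(3,3) = max -> 6.154441
  V(2,0) = exp(-r*dt) * [p*0.000000 + (1-p)*0.000000] = 0.000000; exercise = 0.000000; V(2,0) = max -> 0.000000
  V(2,1) = exp(-r*dt) * [p*0.000000 + (1-p)*2.182703] = 1.120984; exercise = 0.000000; V(2,1) = max -> 1.120984
  V(2,2) = exp(-r*dt) * [p*2.182703 + (1-p)*6.154441] = 4.214324; exercise = 4.250006; V(2,2) = max -> 4.250006
  V(1,0) = exp(-r*dt) * [p*0.000000 + (1-p)*1.120984] = 0.575711; exercise = 0.000000; V(1,0) = max -> 0.575711
  V(1,1) = exp(-r*dt) * [p*1.120984 + (1-p)*4.250006] = 2.723780; exercise = 2.164279; V(1,1) = max -> 2.723780
  V(0,0) = exp(-r*dt) * [p*0.575711 + (1-p)*2.723780] = 1.676754; exercise = 0.000000; V(0,0) = max -> 1.676754
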